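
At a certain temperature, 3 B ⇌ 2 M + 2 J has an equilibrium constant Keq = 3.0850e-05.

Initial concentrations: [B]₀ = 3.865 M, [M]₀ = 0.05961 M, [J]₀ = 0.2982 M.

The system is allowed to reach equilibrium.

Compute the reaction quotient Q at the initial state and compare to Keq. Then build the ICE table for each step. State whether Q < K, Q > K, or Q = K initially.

Q₀ = 5.4727e-06; Q < K (proceeds forward)

Q₀ = 5.4727e-06 vs Keq = 3.0850e-05 ⇒ Q<K, forward
Step 1:
                   B          M          J
  Initial      3.865    0.05961     0.2982
  Change    -0.08366    0.05577    0.05577
  Equil        3.781     0.1154      0.354
  solve Keq expr → x = 0.02789; check Q = 3.0850e-05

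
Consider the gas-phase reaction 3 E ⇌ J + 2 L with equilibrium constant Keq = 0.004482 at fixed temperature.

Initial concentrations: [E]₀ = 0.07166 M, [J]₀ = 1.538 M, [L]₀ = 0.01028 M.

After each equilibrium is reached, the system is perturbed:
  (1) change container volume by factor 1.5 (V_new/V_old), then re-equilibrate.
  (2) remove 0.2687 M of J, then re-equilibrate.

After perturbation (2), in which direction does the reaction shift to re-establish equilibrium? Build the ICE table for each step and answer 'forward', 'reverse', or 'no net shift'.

Q₀ = 0.4417 vs Keq = 0.004482 ⇒ Q>K, reverse
Step 1:
                  E         J         L
  I         0.07166     1.538   0.01028
  C         0.01341 -0.004469 -0.008939
  E         0.08507     1.534  0.001341
  solve Keq expr → x = -0.004469; check Q = 0.004482
Then change container volume by factor 1.5 (V_new/V_old).
Step 2:
                  E         J         L
  I         0.05671     1.022 8.9423e-04
  C               0         0         0
  E         0.05671     1.022 8.9423e-04
  solve Keq expr → x = 0; check Q = 0.004482
Then remove 0.2687 M of J.
Step 3:
                  E         J         L
  I         0.05671    0.7537 8.9423e-04
  C       -2.1209e-04 7.0697e-05 1.4139e-04
  E          0.0565    0.7537  0.001036
  solve Keq expr → x = 7.0697e-05; check Q = 0.004482

Direction: forward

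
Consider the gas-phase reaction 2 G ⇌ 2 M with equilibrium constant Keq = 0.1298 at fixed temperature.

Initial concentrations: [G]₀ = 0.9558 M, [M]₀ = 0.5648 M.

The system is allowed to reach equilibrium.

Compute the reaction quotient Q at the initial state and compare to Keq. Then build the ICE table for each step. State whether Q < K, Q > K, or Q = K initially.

Q₀ = 0.3492 vs Keq = 0.1298 ⇒ Q>K, reverse
Step 1:
                    G           M
  I            0.9558      0.5648
  C            0.1621     -0.1621
  E             1.118      0.4027
  solve Keq expr → x = -0.08103; check Q = 0.1298

Q₀ = 0.3492; Q > K (proceeds reverse)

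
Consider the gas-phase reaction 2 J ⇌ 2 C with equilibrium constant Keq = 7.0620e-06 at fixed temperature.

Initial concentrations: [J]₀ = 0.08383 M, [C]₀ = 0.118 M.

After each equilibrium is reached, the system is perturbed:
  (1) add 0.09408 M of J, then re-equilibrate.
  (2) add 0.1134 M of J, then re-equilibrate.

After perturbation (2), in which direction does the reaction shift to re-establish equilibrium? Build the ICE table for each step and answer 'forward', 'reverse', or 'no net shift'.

Direction: forward

Q₀ = 1.981 vs Keq = 7.0620e-06 ⇒ Q>K, reverse
Step 1:
                    J           C
  I           0.08383       0.118
  C            0.1175     -0.1175
  E            0.2013  5.3493e-04
  solve Keq expr → x = -0.05873; check Q = 7.0620e-06
Then add 0.09408 M of J.
Step 2:
                    J           C
  I            0.2954  5.3493e-04
  C       -2.4935e-04  2.4935e-04
  E            0.2951  7.8428e-04
  solve Keq expr → x = 1.2467e-04; check Q = 7.0620e-06
Then add 0.1134 M of J.
Step 3:
                    J           C
  I            0.4085  7.8428e-04
  C       -3.0056e-04  3.0056e-04
  E            0.4082    0.001085
  solve Keq expr → x = 1.5028e-04; check Q = 7.0620e-06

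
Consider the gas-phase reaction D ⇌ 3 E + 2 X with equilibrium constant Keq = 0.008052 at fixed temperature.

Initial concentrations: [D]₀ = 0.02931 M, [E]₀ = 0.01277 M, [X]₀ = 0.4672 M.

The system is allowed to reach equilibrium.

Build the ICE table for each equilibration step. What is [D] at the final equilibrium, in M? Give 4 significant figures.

Q₀ = 1.5508e-05 vs Keq = 0.008052 ⇒ Q<K, forward
Step 1:
                    D           E           X
  init        0.02931     0.01277      0.4672
  Δ          -0.01881     0.05644     0.03763
  eq           0.0105     0.06921      0.5048
  solve Keq expr → x = 0.01881; check Q = 0.008052

[D]_eq = 0.0105 M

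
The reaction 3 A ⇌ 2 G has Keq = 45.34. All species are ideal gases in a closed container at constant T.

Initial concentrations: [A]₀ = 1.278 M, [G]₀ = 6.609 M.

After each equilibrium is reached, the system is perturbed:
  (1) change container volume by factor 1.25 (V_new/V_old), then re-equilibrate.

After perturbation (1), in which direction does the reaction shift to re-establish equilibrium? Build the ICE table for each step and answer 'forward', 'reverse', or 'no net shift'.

Direction: reverse

Q₀ = 20.93 vs Keq = 45.34 ⇒ Q<K, forward
Step 1:
                   A          G
  I            1.278      6.609
  C          -0.2724     0.1816
  E            1.006      6.791
  solve Keq expr → x = 0.09079; check Q = 45.34
Then change container volume by factor 1.25 (V_new/V_old).
Step 2:
                   A          G
  I           0.8045      5.432
  C            0.058   -0.03867
  E           0.8625      5.394
  solve Keq expr → x = -0.01933; check Q = 45.34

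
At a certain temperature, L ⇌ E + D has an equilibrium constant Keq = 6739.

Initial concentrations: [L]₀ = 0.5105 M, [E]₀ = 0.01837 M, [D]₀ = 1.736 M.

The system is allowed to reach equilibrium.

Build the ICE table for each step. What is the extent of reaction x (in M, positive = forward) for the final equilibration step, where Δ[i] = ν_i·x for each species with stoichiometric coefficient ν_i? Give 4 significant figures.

x = 0.5103 M

Q₀ = 0.06247 vs Keq = 6739 ⇒ Q<K, forward
Step 1:
                   L          E          D
  init        0.5105    0.01837      1.736
  Δ          -0.5103     0.5103     0.5103
  eq      1.7623e-04     0.5287      2.246
  solve Keq expr → x = 0.5103; check Q = 6739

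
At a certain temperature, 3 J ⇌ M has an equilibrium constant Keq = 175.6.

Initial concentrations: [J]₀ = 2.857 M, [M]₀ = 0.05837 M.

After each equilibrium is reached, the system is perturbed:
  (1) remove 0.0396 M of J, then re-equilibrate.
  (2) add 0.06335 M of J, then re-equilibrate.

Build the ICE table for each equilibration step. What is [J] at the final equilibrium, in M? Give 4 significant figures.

[J]_eq = 0.1762 M

Q₀ = 0.002503 vs Keq = 175.6 ⇒ Q<K, forward
Step 1:
                    J           M
  Initial       2.857     0.05837
  Change       -2.681      0.8938
  Equil        0.1757      0.9521
  solve Keq expr → x = 0.8938; check Q = 175.6
Then remove 0.0396 M of J.
Step 2:
                    J           M
  Initial      0.1361      0.9521
  Change       0.0388    -0.01293
  Equil        0.1749      0.9392
  solve Keq expr → x = -0.01293; check Q = 175.6
Then add 0.06335 M of J.
Step 3:
                    J           M
  Initial      0.2382      0.9392
  Change     -0.06208     0.02069
  Equil        0.1762      0.9599
  solve Keq expr → x = 0.02069; check Q = 175.6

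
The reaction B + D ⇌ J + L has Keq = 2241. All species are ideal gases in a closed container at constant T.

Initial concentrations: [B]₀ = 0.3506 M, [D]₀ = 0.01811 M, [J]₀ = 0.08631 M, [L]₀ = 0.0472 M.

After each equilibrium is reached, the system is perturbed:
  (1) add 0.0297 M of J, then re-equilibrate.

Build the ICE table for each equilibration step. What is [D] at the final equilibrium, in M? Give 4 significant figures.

[D]_eq = 1.1752e-05 M

Q₀ = 0.6416 vs Keq = 2241 ⇒ Q<K, forward
Step 1:
                    B           D           J           L
  init         0.3506     0.01811     0.08631      0.0472
  Δ           -0.0181     -0.0181      0.0181      0.0181
  eq           0.3325  9.1502e-06      0.1044      0.0653
  solve Keq expr → x = 0.0181; check Q = 2241
Then add 0.0297 M of J.
Step 2:
                    B           D           J           L
  init         0.3325  9.1502e-06      0.1341      0.0653
  Δ        2.6020e-06  2.6020e-06 -2.6020e-06 -2.6020e-06
  eq           0.3325  1.1752e-05      0.1341      0.0653
  solve Keq expr → x = -2.6020e-06; check Q = 2241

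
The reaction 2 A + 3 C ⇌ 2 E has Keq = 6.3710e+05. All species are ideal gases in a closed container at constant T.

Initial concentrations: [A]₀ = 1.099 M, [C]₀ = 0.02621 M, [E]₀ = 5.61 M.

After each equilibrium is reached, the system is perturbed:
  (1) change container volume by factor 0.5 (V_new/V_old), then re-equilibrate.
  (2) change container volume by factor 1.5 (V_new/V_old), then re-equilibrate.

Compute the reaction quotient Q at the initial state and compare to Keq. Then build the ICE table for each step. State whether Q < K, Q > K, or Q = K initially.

Q₀ = 1.4472e+06 vs Keq = 6.3710e+05 ⇒ Q>K, reverse
Step 1:
                    A           C           E
  Initial       1.099     0.02621        5.61
  Change     0.005406     0.00811   -0.005406
  Equil         1.104     0.03432       5.605
  solve Keq expr → x = -0.002703; check Q = 6.3710e+05
Then change container volume by factor 0.5 (V_new/V_old).
Step 2:
                    A           C           E
  Initial       2.209     0.06864       11.21
  Change     -0.02269    -0.03404     0.02269
  Equil         2.186      0.0346       11.23
  solve Keq expr → x = 0.01135; check Q = 6.3710e+05
Then change container volume by factor 1.5 (V_new/V_old).
Step 3:
                    A           C           E
  Initial       1.457     0.02307       7.488
  Change     0.007594     0.01139   -0.007594
  Equil         1.465     0.03446        7.48
  solve Keq expr → x = -0.003797; check Q = 6.3710e+05

Q₀ = 1.4472e+06; Q > K (proceeds reverse)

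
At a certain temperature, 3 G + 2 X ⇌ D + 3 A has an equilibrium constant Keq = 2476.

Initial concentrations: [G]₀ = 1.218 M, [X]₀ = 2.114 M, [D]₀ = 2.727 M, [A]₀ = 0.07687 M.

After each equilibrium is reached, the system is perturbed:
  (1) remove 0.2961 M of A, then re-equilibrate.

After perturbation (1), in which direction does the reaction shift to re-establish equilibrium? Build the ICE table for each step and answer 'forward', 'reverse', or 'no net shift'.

Direction: forward

Q₀ = 1.5339e-04 vs Keq = 2476 ⇒ Q<K, forward
Step 1:
                    G           X           D           A
  init          1.218       2.114       2.727     0.07687
  Δ            -1.114     -0.7427      0.3713       1.114
  eq            0.104       1.371       3.098       1.191
  solve Keq expr → x = 0.3713; check Q = 2476
Then remove 0.2961 M of A.
Step 2:
                    G           X           D           A
  init          0.104       1.371       3.098      0.8948
  Δ          -0.02316    -0.01544    0.007718     0.02316
  eq          0.08082       1.356       3.106       0.918
  solve Keq expr → x = 0.007718; check Q = 2476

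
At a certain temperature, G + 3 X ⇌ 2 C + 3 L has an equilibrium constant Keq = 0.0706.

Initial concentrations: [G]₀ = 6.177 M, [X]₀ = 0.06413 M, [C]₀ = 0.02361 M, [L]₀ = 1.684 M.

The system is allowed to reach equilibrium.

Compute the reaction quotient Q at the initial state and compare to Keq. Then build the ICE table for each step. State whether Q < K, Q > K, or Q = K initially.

Q₀ = 1.634; Q > K (proceeds reverse)

Q₀ = 1.634 vs Keq = 0.0706 ⇒ Q>K, reverse
Step 1:
                  G         X         C         L
  Initial     6.177   0.06413   0.02361     1.684
  Change   0.007806   0.02342  -0.01561  -0.02342
  Equil       6.185   0.08755  0.007999     1.661
  solve Keq expr → x = -0.007806; check Q = 0.0706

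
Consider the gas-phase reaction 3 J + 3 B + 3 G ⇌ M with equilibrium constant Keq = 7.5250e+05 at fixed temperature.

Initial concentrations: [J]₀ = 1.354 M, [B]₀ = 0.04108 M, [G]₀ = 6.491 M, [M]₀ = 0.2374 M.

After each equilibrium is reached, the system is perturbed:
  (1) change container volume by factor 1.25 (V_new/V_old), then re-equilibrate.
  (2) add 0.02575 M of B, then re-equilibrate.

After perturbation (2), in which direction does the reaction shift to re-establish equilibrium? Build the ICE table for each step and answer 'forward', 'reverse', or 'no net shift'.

Q₀ = 5.044 vs Keq = 7.5250e+05 ⇒ Q<K, forward
Step 1:
                    J           B           G           M
  I             1.354     0.04108       6.491      0.2374
  C          -0.04026    -0.04026    -0.04026     0.01342
  E             1.314  8.1815e-04       6.451      0.2508
  solve Keq expr → x = 0.01342; check Q = 7.5250e+05
Then change container volume by factor 1.25 (V_new/V_old).
Step 2:
                    J           B           G           M
  I             1.051  6.5452e-04       5.161      0.2007
  C        5.3113e-04  5.3113e-04  5.3113e-04 -1.7704e-04
  E             1.052    0.001186       5.161      0.2005
  solve Keq expr → x = -1.7704e-04; check Q = 7.5250e+05
Then add 0.02575 M of B.
Step 3:
                    J           B           G           M
  I             1.052     0.02694       5.161      0.2005
  C           -0.0257     -0.0257     -0.0257    0.008566
  E             1.026    0.001239       5.135       0.209
  solve Keq expr → x = 0.008566; check Q = 7.5250e+05

Direction: forward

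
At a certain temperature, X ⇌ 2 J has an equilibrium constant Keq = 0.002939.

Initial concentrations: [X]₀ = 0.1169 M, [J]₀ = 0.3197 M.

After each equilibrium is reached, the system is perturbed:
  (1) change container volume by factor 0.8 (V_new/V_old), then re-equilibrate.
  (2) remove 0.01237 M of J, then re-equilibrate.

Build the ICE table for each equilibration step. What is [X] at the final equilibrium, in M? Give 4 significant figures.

Q₀ = 0.8743 vs Keq = 0.002939 ⇒ Q>K, reverse
Step 1:
                  X         J
  I          0.1169    0.3197
  C           0.146   -0.2919
  E          0.2629   0.02779
  solve Keq expr → x = -0.146; check Q = 0.002939
Then change container volume by factor 0.8 (V_new/V_old).
Step 2:
                  X         J
  I          0.3286   0.03474
  C        0.001792 -0.003583
  E          0.3304   0.03116
  solve Keq expr → x = -0.001792; check Q = 0.002939
Then remove 0.01237 M of J.
Step 3:
                  X         J
  I          0.3304   0.01879
  C       -0.006042   0.01208
  E          0.3243   0.03087
  solve Keq expr → x = 0.006042; check Q = 0.002939

[X]_eq = 0.3243 M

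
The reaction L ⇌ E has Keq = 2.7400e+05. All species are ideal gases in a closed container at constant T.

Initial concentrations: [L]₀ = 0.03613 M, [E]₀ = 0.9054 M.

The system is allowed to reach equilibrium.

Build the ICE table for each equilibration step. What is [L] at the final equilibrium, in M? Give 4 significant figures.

Q₀ = 25.06 vs Keq = 2.7400e+05 ⇒ Q<K, forward
Step 1:
                    L           E
  I           0.03613      0.9054
  C          -0.03613     0.03613
  E        3.4362e-06      0.9415
  solve Keq expr → x = 0.03613; check Q = 2.7400e+05

[L]_eq = 3.4362e-06 M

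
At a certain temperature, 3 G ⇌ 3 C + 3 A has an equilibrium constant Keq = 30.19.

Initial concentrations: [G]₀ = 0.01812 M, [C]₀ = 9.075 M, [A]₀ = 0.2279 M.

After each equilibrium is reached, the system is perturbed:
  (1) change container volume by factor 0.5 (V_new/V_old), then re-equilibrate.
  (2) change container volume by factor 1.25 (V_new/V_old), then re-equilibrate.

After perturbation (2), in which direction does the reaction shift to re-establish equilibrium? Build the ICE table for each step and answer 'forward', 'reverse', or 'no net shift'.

Q₀ = 1.4870e+06 vs Keq = 30.19 ⇒ Q>K, reverse
Step 1:
                  G         C         A
  init      0.01812     9.075    0.2279
  Δ          0.1642   -0.1642   -0.1642
  eq         0.1823     8.911   0.06371
  solve Keq expr → x = -0.05473; check Q = 30.19
Then change container volume by factor 0.5 (V_new/V_old).
Step 2:
                  G         C         A
  init       0.3646     17.82    0.1274
  Δ         0.05404  -0.05404  -0.05404
  eq         0.4187     17.77   0.07337
  solve Keq expr → x = -0.01801; check Q = 30.19
Then change container volume by factor 1.25 (V_new/V_old).
Step 3:
                  G         C         A
  init       0.3349     14.21    0.0587
  Δ        -0.01199   0.01199   0.01199
  eq         0.3229     14.23   0.07069
  solve Keq expr → x = 0.003996; check Q = 30.19

Direction: forward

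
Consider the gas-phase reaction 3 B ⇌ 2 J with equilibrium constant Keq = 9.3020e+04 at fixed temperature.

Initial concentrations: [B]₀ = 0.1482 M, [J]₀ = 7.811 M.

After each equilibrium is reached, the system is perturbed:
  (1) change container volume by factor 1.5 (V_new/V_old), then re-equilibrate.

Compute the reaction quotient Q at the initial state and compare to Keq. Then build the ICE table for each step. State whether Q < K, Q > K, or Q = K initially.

Q₀ = 1.8744e+04 vs Keq = 9.3020e+04 ⇒ Q<K, forward
Step 1:
                  B         J
  I          0.1482     7.811
  C        -0.06101   0.04068
  E         0.08719     7.852
  solve Keq expr → x = 0.02034; check Q = 9.3020e+04
Then change container volume by factor 1.5 (V_new/V_old).
Step 2:
                  B         J
  I         0.05812     5.234
  C        0.008364 -0.005576
  E         0.06649     5.229
  solve Keq expr → x = -0.002788; check Q = 9.3020e+04

Q₀ = 1.8744e+04; Q < K (proceeds forward)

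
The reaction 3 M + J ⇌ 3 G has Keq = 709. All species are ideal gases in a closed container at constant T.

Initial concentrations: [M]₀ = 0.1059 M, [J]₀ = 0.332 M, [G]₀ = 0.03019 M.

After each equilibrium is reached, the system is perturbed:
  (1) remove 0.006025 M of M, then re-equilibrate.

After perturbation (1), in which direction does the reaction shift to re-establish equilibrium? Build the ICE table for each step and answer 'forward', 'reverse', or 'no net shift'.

Q₀ = 0.06979 vs Keq = 709 ⇒ Q<K, forward
Step 1:
                    M           J           G
  I            0.1059       0.332     0.03019
  C          -0.08643    -0.02881     0.08643
  E           0.01947      0.3032      0.1166
  solve Keq expr → x = 0.02881; check Q = 709
Then remove 0.006025 M of M.
Step 2:
                    M           J           G
  I           0.01344      0.3032      0.1166
  C          0.005133    0.001711   -0.005133
  E           0.01858      0.3049      0.1115
  solve Keq expr → x = -0.001711; check Q = 709

Direction: reverse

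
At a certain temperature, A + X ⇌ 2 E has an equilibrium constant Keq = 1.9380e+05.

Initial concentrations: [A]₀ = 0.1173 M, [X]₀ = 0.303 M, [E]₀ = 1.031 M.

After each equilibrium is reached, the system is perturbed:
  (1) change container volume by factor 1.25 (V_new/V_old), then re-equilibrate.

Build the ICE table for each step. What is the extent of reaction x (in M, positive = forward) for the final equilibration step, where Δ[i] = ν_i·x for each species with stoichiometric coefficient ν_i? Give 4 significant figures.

x = 0 M

Q₀ = 29.91 vs Keq = 1.9380e+05 ⇒ Q<K, forward
Step 1:
                   A          X          E
  I           0.1173      0.303      1.031
  C          -0.1173    -0.1173     0.2345
  E       4.4490e-05     0.1857      1.266
  solve Keq expr → x = 0.1173; check Q = 1.9380e+05
Then change container volume by factor 1.25 (V_new/V_old).
Step 2:
                   A          X          E
  I       3.5592e-05     0.1486      1.012
  C                0          0          0
  E       3.5592e-05     0.1486      1.012
  solve Keq expr → x = 0; check Q = 1.9380e+05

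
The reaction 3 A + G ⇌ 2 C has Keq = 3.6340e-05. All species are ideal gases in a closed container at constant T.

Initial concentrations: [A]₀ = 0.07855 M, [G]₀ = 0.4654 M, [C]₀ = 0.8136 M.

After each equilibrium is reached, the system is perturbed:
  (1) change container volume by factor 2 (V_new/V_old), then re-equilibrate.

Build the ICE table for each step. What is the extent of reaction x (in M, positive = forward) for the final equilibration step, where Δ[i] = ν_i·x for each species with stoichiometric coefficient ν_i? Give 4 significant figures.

Q₀ = 2935 vs Keq = 3.6340e-05 ⇒ Q>K, reverse
Step 1:
                   A          G          C
  init       0.07855     0.4654     0.8136
  Δ            1.208     0.4027    -0.8054
  eq           1.287     0.8681   0.008197
  solve Keq expr → x = -0.4027; check Q = 3.6340e-05
Then change container volume by factor 2 (V_new/V_old).
Step 2:
                   A          G          C
  init        0.6433     0.4341   0.004099
  Δ         0.003048   0.001016  -0.002032
  eq          0.6464     0.4351   0.002066
  solve Keq expr → x = -0.001016; check Q = 3.6340e-05

x = -0.001016 M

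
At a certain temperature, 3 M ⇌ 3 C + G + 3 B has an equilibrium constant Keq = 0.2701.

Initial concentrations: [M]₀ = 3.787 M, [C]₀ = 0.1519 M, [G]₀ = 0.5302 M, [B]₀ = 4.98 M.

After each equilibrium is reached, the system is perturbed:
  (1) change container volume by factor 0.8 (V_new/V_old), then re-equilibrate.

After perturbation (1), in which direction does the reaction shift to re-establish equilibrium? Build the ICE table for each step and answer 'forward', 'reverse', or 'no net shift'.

Direction: reverse

Q₀ = 0.004226 vs Keq = 0.2701 ⇒ Q<K, forward
Step 1:
                    M           C           G           B
  Initial       3.787      0.1519      0.5302        4.98
  Change      -0.3348      0.3348      0.1116      0.3348
  Equil         3.452      0.4867      0.6418       5.315
  solve Keq expr → x = 0.1116; check Q = 0.2701
Then change container volume by factor 0.8 (V_new/V_old).
Step 2:
                    M           C           G           B
  Initial       4.315      0.6084      0.8023       6.644
  Change       0.1259     -0.1259    -0.04195     -0.1259
  Equil         4.441      0.4826      0.7603       6.518
  solve Keq expr → x = -0.04195; check Q = 0.2701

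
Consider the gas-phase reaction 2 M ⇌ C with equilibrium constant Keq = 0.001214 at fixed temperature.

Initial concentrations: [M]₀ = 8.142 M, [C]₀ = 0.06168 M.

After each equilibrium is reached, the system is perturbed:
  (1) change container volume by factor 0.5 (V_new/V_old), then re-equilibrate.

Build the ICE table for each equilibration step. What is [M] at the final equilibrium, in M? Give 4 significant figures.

[M]_eq = 15.92 M

Q₀ = 9.3043e-04 vs Keq = 0.001214 ⇒ Q<K, forward
Step 1:
                   M          C
  Initial      8.142    0.06168
  Change    -0.03617    0.01809
  Equil        8.106    0.07977
  solve Keq expr → x = 0.01809; check Q = 0.001214
Then change container volume by factor 0.5 (V_new/V_old).
Step 2:
                   M          C
  Initial      16.21     0.1595
  Change      -0.296      0.148
  Equil        15.92     0.3075
  solve Keq expr → x = 0.148; check Q = 0.001214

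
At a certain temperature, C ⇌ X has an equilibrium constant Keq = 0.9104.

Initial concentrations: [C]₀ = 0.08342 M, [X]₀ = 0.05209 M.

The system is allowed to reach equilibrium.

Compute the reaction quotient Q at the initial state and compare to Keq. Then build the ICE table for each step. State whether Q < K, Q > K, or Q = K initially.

Q₀ = 0.6244; Q < K (proceeds forward)

Q₀ = 0.6244 vs Keq = 0.9104 ⇒ Q<K, forward
Step 1:
                    C           X
  Initial     0.08342     0.05209
  Change     -0.01249     0.01249
  Equil       0.07093     0.06458
  solve Keq expr → x = 0.01249; check Q = 0.9104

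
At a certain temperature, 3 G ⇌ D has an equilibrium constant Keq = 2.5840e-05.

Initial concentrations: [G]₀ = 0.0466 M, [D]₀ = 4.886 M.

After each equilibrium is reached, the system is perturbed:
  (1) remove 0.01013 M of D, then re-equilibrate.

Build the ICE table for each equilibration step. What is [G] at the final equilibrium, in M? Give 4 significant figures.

[G]_eq = 14.44 M

Q₀ = 4.8283e+04 vs Keq = 2.5840e-05 ⇒ Q>K, reverse
Step 1:
                    G           D
  init         0.0466       4.886
  Δ             14.42      -4.808
  eq            14.47     0.07828
  solve Keq expr → x = -4.808; check Q = 2.5840e-05
Then remove 0.01013 M of D.
Step 2:
                    G           D
  init          14.47     0.06815
  Δ          -0.02898    0.009661
  eq            14.44     0.07781
  solve Keq expr → x = 0.009661; check Q = 2.5840e-05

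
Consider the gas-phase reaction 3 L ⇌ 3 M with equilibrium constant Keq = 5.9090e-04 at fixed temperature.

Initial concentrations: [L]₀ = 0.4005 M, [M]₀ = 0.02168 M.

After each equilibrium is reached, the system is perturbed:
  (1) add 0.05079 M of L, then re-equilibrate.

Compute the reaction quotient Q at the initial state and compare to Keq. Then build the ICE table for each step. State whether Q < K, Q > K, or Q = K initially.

Q₀ = 1.5862e-04 vs Keq = 5.9090e-04 ⇒ Q<K, forward
Step 1:
                  L         M
  I          0.4005   0.02168
  C          -0.011     0.011
  E          0.3895   0.03268
  solve Keq expr → x = 0.003668; check Q = 5.9090e-04
Then add 0.05079 M of L.
Step 2:
                  L         M
  I          0.4403   0.03268
  C       -0.003932  0.003932
  E          0.4364   0.03662
  solve Keq expr → x = 0.001311; check Q = 5.9090e-04

Q₀ = 1.5862e-04; Q < K (proceeds forward)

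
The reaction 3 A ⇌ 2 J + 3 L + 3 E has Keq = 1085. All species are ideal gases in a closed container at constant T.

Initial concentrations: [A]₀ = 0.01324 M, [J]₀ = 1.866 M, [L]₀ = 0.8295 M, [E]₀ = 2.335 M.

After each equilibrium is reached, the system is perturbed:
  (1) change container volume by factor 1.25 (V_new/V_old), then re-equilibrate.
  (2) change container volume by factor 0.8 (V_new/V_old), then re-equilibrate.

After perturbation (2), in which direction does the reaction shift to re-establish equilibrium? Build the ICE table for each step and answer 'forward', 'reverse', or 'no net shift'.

Q₀ = 1.0901e+07 vs Keq = 1085 ⇒ Q>K, reverse
Step 1:
                   A          J          L          E
  init       0.01324      1.866     0.8295      2.335
  Δ            0.183     -0.122     -0.183     -0.183
  eq          0.1962      1.744     0.6465      2.152
  solve Keq expr → x = -0.06098; check Q = 1085
Then change container volume by factor 1.25 (V_new/V_old).
Step 2:
                   A          J          L          E
  init         0.157      1.395     0.5172      1.722
  Δ         -0.03709    0.02473    0.03709    0.03709
  eq          0.1199       1.42     0.5543      1.759
  solve Keq expr → x = 0.01236; check Q = 1085
Then change container volume by factor 0.8 (V_new/V_old).
Step 3:
                   A          J          L          E
  init        0.1498      1.775     0.6929      2.198
  Δ          0.04637   -0.03091   -0.04637   -0.04637
  eq          0.1962      1.744     0.6465      2.152
  solve Keq expr → x = -0.01546; check Q = 1085

Direction: reverse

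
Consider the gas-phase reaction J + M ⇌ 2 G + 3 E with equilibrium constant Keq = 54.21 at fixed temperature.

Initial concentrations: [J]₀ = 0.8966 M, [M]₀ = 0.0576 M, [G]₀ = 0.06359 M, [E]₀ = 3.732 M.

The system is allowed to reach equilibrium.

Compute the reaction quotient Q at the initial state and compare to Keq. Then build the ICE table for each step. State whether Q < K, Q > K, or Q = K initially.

Q₀ = 4.07; Q < K (proceeds forward)

Q₀ = 4.07 vs Keq = 54.21 ⇒ Q<K, forward
Step 1:
                  J         M         G         E
  Initial    0.8966    0.0576   0.06359     3.732
  Change   -0.03559  -0.03559   0.07118    0.1068
  Equil       0.861   0.02201    0.1348     3.839
  solve Keq expr → x = 0.03559; check Q = 54.21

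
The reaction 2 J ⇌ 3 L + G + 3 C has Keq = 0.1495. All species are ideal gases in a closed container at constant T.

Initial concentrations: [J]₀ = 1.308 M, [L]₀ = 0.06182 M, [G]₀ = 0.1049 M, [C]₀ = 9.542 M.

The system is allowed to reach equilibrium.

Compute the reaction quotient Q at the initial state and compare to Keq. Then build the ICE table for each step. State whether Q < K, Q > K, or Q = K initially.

Q₀ = 0.01259 vs Keq = 0.1495 ⇒ Q<K, forward
Step 1:
                  J         L         G         C
  Initial     1.308   0.06182    0.1049     9.542
  Change   -0.04439   0.06659    0.0222   0.06659
  Equil       1.264    0.1284    0.1271     9.609
  solve Keq expr → x = 0.0222; check Q = 0.1495

Q₀ = 0.01259; Q < K (proceeds forward)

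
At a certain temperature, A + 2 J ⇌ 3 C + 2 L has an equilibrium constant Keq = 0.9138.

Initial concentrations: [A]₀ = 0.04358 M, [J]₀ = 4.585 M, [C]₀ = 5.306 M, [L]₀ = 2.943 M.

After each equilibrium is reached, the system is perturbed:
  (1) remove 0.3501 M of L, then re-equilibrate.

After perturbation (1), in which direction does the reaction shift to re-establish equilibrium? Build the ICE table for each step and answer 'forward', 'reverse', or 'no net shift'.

Direction: forward

Q₀ = 1412 vs Keq = 0.9138 ⇒ Q>K, reverse
Step 1:
                    A           J           C           L
  Initial     0.04358       4.585       5.306       2.943
  Change       0.8503       1.701      -2.551      -1.701
  Equil        0.8939       6.286       2.755       1.242
  solve Keq expr → x = -0.8503; check Q = 0.9138
Then remove 0.3501 M of L.
Step 2:
                    A           J           C           L
  Initial      0.8939       6.286       2.755      0.8922
  Change     -0.07269     -0.1454      0.2181      0.1454
  Equil        0.8212        6.14       2.973       1.038
  solve Keq expr → x = 0.07269; check Q = 0.9138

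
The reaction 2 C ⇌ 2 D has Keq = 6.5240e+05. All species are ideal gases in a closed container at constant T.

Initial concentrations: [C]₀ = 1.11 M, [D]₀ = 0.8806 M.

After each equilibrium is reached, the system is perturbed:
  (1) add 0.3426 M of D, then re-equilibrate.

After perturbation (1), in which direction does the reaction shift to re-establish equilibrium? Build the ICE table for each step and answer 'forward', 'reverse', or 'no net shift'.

Direction: reverse

Q₀ = 0.6294 vs Keq = 6.5240e+05 ⇒ Q<K, forward
Step 1:
                   C          D
  init          1.11     0.8806
  Δ           -1.108      1.108
  eq        0.002461      1.988
  solve Keq expr → x = 0.5538; check Q = 6.5240e+05
Then add 0.3426 M of D.
Step 2:
                   C          D
  init      0.002461      2.331
  Δ       4.2364e-04 -4.2364e-04
  eq        0.002885       2.33
  solve Keq expr → x = -2.1182e-04; check Q = 6.5240e+05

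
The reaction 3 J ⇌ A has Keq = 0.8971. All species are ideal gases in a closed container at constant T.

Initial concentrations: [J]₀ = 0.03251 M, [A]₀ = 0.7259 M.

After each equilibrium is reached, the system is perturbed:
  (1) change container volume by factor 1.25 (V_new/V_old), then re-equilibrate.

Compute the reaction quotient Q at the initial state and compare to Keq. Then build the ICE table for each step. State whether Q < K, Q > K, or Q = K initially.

Q₀ = 2.1126e+04 vs Keq = 0.8971 ⇒ Q>K, reverse
Step 1:
                   J          A
  init       0.03251     0.7259
  Δ           0.7727    -0.2576
  eq          0.8052     0.4683
  solve Keq expr → x = -0.2576; check Q = 0.8971
Then change container volume by factor 1.25 (V_new/V_old).
Step 2:
                   J          A
  init        0.6442     0.3747
  Δ          0.08418   -0.02806
  eq          0.7283     0.3466
  solve Keq expr → x = -0.02806; check Q = 0.8971

Q₀ = 2.1126e+04; Q > K (proceeds reverse)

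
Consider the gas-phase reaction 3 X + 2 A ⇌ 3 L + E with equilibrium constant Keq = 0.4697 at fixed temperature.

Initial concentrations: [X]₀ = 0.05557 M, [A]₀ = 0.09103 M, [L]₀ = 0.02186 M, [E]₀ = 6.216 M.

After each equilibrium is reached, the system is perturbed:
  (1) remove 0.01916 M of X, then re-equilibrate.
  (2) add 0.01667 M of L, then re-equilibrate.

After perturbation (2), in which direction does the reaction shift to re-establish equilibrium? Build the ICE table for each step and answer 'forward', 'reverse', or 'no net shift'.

Q₀ = 45.66 vs Keq = 0.4697 ⇒ Q>K, reverse
Step 1:
                   X          A          L          E
  Initial    0.05557    0.09103    0.02186      6.216
  Change     0.01534    0.01023   -0.01534  -0.005115
  Equil      0.07091     0.1013   0.006515      6.211
  solve Keq expr → x = -0.005115; check Q = 0.4697
Then remove 0.01916 M of X.
Step 2:
                   X          A          L          E
  Initial    0.05175     0.1013   0.006515      6.211
  Change    0.001581   0.001054  -0.001581 -5.2698e-04
  Equil      0.05334     0.1023   0.004934       6.21
  solve Keq expr → x = -5.2698e-04; check Q = 0.4697
Then add 0.01667 M of L.
Step 3:
                   X          A          L          E
  Initial    0.05334     0.1023     0.0216       6.21
  Change     0.01489   0.009926   -0.01489  -0.004963
  Equil      0.06822     0.1122   0.006715      6.205
  solve Keq expr → x = -0.004963; check Q = 0.4697

Direction: reverse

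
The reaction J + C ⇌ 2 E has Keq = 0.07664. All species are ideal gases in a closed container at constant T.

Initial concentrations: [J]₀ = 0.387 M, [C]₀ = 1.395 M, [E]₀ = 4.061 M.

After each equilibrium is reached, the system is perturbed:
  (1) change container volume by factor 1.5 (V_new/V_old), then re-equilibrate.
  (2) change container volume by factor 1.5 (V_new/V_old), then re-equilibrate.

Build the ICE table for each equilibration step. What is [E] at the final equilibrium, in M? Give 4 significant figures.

[E]_eq = 0.3104 M

Q₀ = 30.55 vs Keq = 0.07664 ⇒ Q>K, reverse
Step 1:
                  J         C         E
  Initial     0.387     1.395     4.061
  Change      1.681     1.681    -3.363
  Equil       2.068     3.076    0.6983
  solve Keq expr → x = -1.681; check Q = 0.07664
Then change container volume by factor 1.5 (V_new/V_old).
Step 2:
                  J         C         E
  Initial     1.379     2.051    0.4655
  Change          0         0         0
  Equil       1.379     2.051    0.4655
  solve Keq expr → x = 0; check Q = 0.07664
Then change container volume by factor 1.5 (V_new/V_old).
Step 3:
                  J         C         E
  Initial    0.9193     1.367    0.3104
  Change          0         0         0
  Equil      0.9193     1.367    0.3104
  solve Keq expr → x = 0; check Q = 0.07664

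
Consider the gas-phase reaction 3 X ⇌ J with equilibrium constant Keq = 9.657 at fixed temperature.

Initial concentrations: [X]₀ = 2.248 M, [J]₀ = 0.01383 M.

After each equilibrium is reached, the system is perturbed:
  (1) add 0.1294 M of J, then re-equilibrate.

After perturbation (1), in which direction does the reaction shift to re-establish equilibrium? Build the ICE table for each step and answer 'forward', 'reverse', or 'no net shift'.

Direction: reverse

Q₀ = 0.001217 vs Keq = 9.657 ⇒ Q<K, forward
Step 1:
                   X          J
  I            2.248    0.01383
  C           -1.846     0.6152
  E           0.4024      0.629
  solve Keq expr → x = 0.6152; check Q = 9.657
Then add 0.1294 M of J.
Step 2:
                   X          J
  I           0.4024     0.7584
  C          0.02435  -0.008118
  E           0.4267     0.7503
  solve Keq expr → x = -0.008118; check Q = 9.657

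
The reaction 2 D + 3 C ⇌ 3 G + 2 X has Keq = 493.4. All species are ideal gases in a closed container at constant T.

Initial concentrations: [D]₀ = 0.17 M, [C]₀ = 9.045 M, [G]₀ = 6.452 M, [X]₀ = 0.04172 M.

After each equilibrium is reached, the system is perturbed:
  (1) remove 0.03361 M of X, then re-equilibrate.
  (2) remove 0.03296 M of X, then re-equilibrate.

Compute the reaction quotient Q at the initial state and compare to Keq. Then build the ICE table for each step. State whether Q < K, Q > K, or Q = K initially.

Q₀ = 0.02186; Q < K (proceeds forward)

Q₀ = 0.02186 vs Keq = 493.4 ⇒ Q<K, forward
Step 1:
                  D         C         G         X
  init         0.17     9.045     6.452   0.04172
  Δ         -0.1639   -0.2458    0.2458    0.1639
  eq       0.006146     8.799     6.698    0.2056
  solve Keq expr → x = 0.08193; check Q = 493.4
Then remove 0.03361 M of X.
Step 2:
                  D         C         G         X
  init     0.006146     8.799     6.698     0.172
  Δ       -9.7279e-04 -0.001459  0.001459 9.7279e-04
  eq       0.005173     8.798     6.699    0.1729
  solve Keq expr → x = 4.8639e-04; check Q = 493.4
Then remove 0.03296 M of X.
Step 3:
                  D         C         G         X
  init     0.005173     8.798     6.699      0.14
  Δ       -9.5503e-04 -0.001433  0.001433 9.5503e-04
  eq       0.004218     8.796     6.701    0.1409
  solve Keq expr → x = 4.7751e-04; check Q = 493.4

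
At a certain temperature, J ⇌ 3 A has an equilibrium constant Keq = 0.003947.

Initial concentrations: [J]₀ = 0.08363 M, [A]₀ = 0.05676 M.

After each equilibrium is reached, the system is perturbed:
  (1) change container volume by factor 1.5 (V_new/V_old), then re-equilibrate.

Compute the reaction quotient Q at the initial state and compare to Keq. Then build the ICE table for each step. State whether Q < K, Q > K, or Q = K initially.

Q₀ = 0.002187 vs Keq = 0.003947 ⇒ Q<K, forward
Step 1:
                   J          A
  Initial    0.08363    0.05676
  Change   -0.003766     0.0113
  Equil      0.07986    0.06806
  solve Keq expr → x = 0.003766; check Q = 0.003947
Then change container volume by factor 1.5 (V_new/V_old).
Step 2:
                   J          A
  Initial    0.05324    0.04537
  Change   -0.004163    0.01249
  Equil      0.04908    0.05786
  solve Keq expr → x = 0.004163; check Q = 0.003947

Q₀ = 0.002187; Q < K (proceeds forward)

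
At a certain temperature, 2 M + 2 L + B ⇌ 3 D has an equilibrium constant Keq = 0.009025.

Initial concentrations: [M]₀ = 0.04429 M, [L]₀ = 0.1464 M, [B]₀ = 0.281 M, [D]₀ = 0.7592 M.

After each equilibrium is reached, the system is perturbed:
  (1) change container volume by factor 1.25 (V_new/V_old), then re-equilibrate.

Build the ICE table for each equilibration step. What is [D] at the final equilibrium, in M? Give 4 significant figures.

[D]_eq = 0.05244 M

Q₀ = 3.7040e+04 vs Keq = 0.009025 ⇒ Q>K, reverse
Step 1:
                    M           L           B           D
  init        0.04429      0.1464       0.281      0.7592
  Δ            0.4563      0.4563      0.2281     -0.6844
  eq           0.5006      0.6027      0.5091     0.07478
  solve Keq expr → x = -0.2281; check Q = 0.009025
Then change container volume by factor 1.25 (V_new/V_old).
Step 2:
                    M           L           B           D
  init         0.4005      0.4821      0.4073     0.05983
  Δ          0.004926    0.004926    0.002463   -0.007389
  eq           0.4054      0.4871      0.4098     0.05244
  solve Keq expr → x = -0.002463; check Q = 0.009025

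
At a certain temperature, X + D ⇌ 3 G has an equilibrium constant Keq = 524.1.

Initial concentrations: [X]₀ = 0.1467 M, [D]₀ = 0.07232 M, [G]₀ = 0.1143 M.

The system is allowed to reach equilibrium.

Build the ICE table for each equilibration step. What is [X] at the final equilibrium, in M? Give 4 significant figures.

[X]_eq = 0.07528 M

Q₀ = 0.1408 vs Keq = 524.1 ⇒ Q<K, forward
Step 1:
                    X           D           G
  init         0.1467     0.07232      0.1143
  Δ          -0.07142    -0.07142      0.2143
  eq          0.07528  8.9902e-04      0.3286
  solve Keq expr → x = 0.07142; check Q = 524.1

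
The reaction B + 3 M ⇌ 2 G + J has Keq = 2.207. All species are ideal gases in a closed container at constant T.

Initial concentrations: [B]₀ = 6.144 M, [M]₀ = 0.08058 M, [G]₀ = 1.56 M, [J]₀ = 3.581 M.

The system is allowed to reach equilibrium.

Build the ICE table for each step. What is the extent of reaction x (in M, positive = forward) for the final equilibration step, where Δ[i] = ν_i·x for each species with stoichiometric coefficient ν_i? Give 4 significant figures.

Q₀ = 2711 vs Keq = 2.207 ⇒ Q>K, reverse
Step 1:
                   B          M          G          J
  init         6.144    0.08058       1.56      3.581
  Δ           0.2018     0.6053    -0.4035    -0.2018
  eq           6.346     0.6859      1.156      3.379
  solve Keq expr → x = -0.2018; check Q = 2.207

x = -0.2018 M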